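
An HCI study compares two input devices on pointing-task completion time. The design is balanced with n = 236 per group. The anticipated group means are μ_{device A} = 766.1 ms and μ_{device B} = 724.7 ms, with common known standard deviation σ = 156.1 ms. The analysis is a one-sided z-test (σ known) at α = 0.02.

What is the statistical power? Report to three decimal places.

Power ≈ 0.796

Standardized effect: d = |μ_{device A} − μ_{device B}| / σ = |766.1 − 724.7| / 156.1 = 0.2652
Noncentrality parameter: δ = d·√(n/2) = 0.2652 × √(236/2) = 2.8810
Critical value for a one-sided test at α = 0.02: z_α = 2.054.
Power = P(Z > 2.054 − δ) = Φ(0.827) = 0.7959.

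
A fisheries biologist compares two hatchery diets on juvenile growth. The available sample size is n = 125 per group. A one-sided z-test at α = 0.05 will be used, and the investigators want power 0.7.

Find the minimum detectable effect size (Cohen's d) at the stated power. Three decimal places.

Required noncentrality: δ = z_{0.05} + z_{0.30} = 1.645 + 0.524 = 2.169.
δ = d·√(n/2) ⇒ d = δ/√(n/2) = 2.169/√(125/2) = 0.2744.

d ≈ 0.274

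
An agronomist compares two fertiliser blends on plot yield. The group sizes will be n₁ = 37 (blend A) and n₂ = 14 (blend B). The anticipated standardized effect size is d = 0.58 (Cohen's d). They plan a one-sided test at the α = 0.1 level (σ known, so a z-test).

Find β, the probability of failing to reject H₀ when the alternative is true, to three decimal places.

Noncentrality parameter: λ = d / √(1/n₁ + 1/n₂) = 0.58 / √(1/37 + 1/14) = 1.8485
Critical value for a one-sided test at α = 0.1: z_α = 1.282.
Power = Φ(λ − 1.282) = Φ(0.567) = 0.7146.
Type II error: β = 1 − power = 1 − 0.7146 = 0.2854.

β ≈ 0.285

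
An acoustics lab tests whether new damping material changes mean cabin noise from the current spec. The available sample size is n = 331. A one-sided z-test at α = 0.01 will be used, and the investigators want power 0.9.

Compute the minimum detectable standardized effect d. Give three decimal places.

Required noncentrality: δ = z_{0.01} + z_{0.10} = 2.326 + 1.282 = 3.608.
δ = d·√n ⇒ d = δ/√n = 3.608/√331 = 0.1983.

d ≈ 0.198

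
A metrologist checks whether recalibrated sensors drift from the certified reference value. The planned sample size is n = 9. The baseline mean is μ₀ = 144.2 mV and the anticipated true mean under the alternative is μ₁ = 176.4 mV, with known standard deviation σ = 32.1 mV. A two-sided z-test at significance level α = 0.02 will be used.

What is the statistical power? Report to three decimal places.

Standardized effect: d = |μ₁ − μ₀| / σ = |176.4 − 144.2| / 32.1 = 1.0031
Noncentrality parameter: δ = d·√n = 1.0031 × √9 = 3.0093
Critical value for a two-sided test at α = 0.02: z_{α/2} = 2.326.
Power = Φ(δ − 2.326) + Φ(−δ − 2.326) = Φ(0.683) + Φ(-5.336) = 0.7527 + 0.0000 = 0.7527.

Power ≈ 0.753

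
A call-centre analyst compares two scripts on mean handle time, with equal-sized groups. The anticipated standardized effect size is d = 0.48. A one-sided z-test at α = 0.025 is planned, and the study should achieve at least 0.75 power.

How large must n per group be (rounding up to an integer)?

Set Φ(δ − 1.960) = 0.75; then δ − 1.960 = Φ⁻¹(0.75) = 0.674, giving δ = 2.634.
δ = d·√(n/2) ⇒ n = 2(δ/d)² = 2 × (2.634 / 0.48)² = 60.25.
Rounding up, n = 61 per group.

n = 61 per group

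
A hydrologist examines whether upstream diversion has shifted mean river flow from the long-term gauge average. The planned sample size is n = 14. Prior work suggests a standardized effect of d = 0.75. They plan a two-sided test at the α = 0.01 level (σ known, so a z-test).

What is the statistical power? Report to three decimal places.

Power ≈ 0.591

Noncentrality parameter: δ = d·√n = 0.75 × √14 = 2.8062
Two-sided α = 0.01 → critical value z_{0.005} = 2.576.
Power = Φ(δ − 2.576) + Φ(−δ − 2.576) = Φ(0.230) + Φ(-5.382) = 0.5911 + 0.0000 = 0.5911.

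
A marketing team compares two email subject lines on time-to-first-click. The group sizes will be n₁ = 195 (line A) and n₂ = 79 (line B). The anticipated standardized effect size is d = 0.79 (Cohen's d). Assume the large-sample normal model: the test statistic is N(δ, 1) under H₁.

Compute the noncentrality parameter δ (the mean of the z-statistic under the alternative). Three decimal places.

The noncentrality parameter scales effect size by the design's sample-size factor: δ = d / √(1/n₁ + 1/n₂) = 0.79 / √(1/195 + 1/79) = 5.9236

δ ≈ 5.924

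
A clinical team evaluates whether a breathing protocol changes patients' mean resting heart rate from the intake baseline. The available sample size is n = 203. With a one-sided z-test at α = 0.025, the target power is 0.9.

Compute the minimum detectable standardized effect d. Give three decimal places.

d ≈ 0.228

Required noncentrality: δ = z_{0.025} + z_{0.10} = 1.960 + 1.282 = 3.242.
δ = d·√n ⇒ d = δ/√n = 3.242/√203 = 0.2275.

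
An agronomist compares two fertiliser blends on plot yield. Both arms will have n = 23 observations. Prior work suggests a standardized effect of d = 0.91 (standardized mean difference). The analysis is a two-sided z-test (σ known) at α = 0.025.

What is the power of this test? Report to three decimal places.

Noncentrality parameter: λ = d·√(n/2) = 0.91 × √(23/2) = 3.0860
Critical value for a two-sided test at α = 0.025: z_{α/2} = 2.241.
Power = Φ(λ − 2.241) + Φ(−λ − 2.241) = Φ(0.845) + Φ(-5.327) = 0.8008 + 0.0000 = 0.8008.

Power ≈ 0.801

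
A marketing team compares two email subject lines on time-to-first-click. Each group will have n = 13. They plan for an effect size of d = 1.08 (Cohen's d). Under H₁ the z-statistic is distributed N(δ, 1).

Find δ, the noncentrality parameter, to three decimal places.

The noncentrality parameter scales effect size by the design's sample-size factor: δ = d·√(n/2) = 1.08 × √(13/2) = 2.7535

δ ≈ 2.753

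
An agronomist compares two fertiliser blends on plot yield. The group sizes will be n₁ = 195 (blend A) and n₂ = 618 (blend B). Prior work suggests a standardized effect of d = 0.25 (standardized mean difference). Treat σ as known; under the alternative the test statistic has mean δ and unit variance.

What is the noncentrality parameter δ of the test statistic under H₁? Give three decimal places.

δ ≈ 3.044

The noncentrality parameter scales effect size by the design's sample-size factor: δ = d / √(1/n₁ + 1/n₂) = 0.25 / √(1/195 + 1/618) = 3.0437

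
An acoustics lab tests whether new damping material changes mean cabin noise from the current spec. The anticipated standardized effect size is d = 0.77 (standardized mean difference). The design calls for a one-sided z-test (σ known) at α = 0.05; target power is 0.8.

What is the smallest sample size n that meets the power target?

Set Φ(δ − 1.645) = 0.8; then δ − 1.645 = Φ⁻¹(0.8) = 0.842, giving δ = 2.486.
δ = d·√n ⇒ n = (δ/d)² = (2.486 / 0.77)² = 10.43.
Rounding up, n = 11.

n = 11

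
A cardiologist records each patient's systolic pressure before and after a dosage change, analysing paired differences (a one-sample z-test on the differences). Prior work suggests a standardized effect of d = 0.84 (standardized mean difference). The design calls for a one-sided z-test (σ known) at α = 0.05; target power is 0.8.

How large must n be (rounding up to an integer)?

Set Φ(δ − 1.645) = 0.8; then δ − 1.645 = Φ⁻¹(0.8) = 0.842, giving δ = 2.486.
δ = d·√n ⇒ n = (δ/d)² = (2.486 / 0.84)² = 8.76.
Rounding up, n = 9.

n = 9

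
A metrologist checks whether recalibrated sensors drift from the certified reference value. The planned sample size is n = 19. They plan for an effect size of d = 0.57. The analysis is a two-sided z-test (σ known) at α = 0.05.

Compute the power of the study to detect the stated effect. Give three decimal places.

Noncentrality parameter: δ = d·√n = 0.57 × √19 = 2.4846
Two-sided α = 0.05 → critical value z_{0.025} = 1.960.
Power = Φ(δ − 1.960) + Φ(−δ − 1.960) = Φ(0.525) + Φ(-4.445) = 0.7001 + 0.0000 = 0.7001.

Power ≈ 0.700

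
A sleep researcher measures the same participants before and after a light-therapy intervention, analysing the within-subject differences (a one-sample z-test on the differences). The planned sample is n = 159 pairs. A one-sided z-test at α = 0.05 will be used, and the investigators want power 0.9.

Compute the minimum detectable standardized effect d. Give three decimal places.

Required noncentrality: δ = z_{0.05} + z_{0.10} = 1.645 + 1.282 = 2.926.
δ = d·√n ⇒ d = δ/√n = 2.926/√159 = 0.2321.

d ≈ 0.232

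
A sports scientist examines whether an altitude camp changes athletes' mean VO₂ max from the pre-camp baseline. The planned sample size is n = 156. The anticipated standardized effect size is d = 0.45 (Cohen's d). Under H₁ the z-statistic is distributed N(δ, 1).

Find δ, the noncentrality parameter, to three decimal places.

δ ≈ 5.620

δ = d·√n = 0.45 × √156 = 5.6205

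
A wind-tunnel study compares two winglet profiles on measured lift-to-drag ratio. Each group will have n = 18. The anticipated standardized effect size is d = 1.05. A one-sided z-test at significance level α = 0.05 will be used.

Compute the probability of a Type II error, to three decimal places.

β ≈ 0.066

Noncentrality parameter: δ = d·√(n/2) = 1.05 × √(18/2) = 3.1500
One-sided α = 0.05 → critical value z_{0.05} = 1.645.
Power = Φ(δ − 1.645) = Φ(1.505) = 0.9339.
Type II error: β = 1 − power = 1 − 0.9339 = 0.0661.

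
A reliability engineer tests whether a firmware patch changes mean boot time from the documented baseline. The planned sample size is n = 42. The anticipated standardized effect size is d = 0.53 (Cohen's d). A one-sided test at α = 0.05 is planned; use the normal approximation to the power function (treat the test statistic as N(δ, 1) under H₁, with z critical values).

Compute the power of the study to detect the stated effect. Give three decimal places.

Noncentrality parameter: δ = d·√n = 0.53 × √42 = 3.4348
Critical value for a one-sided test at α = 0.05: z_α = 1.645.
Power = Φ(δ − 1.645) = Φ(1.790) = 0.9633.

Power ≈ 0.963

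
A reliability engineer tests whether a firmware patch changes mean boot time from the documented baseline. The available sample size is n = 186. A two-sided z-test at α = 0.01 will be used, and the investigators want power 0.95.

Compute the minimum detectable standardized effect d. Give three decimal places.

d ≈ 0.309

Need Φ(δ − 2.576) = 0.95, so δ = 2.576 + 1.645 = 4.221.
(Lower-tail contribution to power is negligible for δ > 0.)
δ = d·√n ⇒ d = δ/√n = 4.221/√186 = 0.3095.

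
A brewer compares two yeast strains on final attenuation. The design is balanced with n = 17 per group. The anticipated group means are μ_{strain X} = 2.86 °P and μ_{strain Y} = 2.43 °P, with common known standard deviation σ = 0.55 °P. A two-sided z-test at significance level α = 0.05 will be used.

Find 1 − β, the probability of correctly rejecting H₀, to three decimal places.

Standardized effect: d = |μ_{strain X} − μ_{strain Y}| / σ = |2.86 − 2.43| / 0.55 = 0.7818
Noncentrality parameter: δ = d·√(n/2) = 0.7818 × √(17/2) = 2.2794
Two-sided α = 0.05 → critical value z_{0.025} = 1.960.
Power = Φ(δ − 1.960) + Φ(−δ − 1.960) = Φ(0.319) + Φ(-4.239) = 0.6253 + 0.0000 = 0.6253.

Power ≈ 0.625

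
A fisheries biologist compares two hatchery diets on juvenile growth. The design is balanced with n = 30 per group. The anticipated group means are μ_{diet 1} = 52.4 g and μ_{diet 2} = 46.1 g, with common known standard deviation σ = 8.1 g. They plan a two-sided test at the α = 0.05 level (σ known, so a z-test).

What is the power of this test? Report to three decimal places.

Power ≈ 0.854

Standardized effect: d = |μ_{diet 1} − μ_{diet 2}| / σ = |52.4 − 46.1| / 8.1 = 0.7778
Noncentrality parameter: δ = d·√(n/2) = 0.7778 × √(30/2) = 3.0123
Critical value for a two-sided test at α = 0.05: z_{α/2} = 1.960.
Power = Φ(δ − 1.960) + Φ(−δ − 1.960) = Φ(1.052) + Φ(-4.972) = 0.8537 + 0.0000 = 0.8537.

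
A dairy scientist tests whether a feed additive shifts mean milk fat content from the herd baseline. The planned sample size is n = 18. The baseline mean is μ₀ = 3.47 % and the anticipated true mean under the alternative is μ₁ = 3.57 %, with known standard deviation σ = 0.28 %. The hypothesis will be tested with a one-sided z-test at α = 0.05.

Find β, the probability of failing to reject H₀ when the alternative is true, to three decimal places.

Standardized effect: d = |μ₁ − μ₀| / σ = |3.57 − 3.47| / 0.28 = 0.3571
Noncentrality parameter: δ = d·√n = 0.3571 × √18 = 1.5152
One-sided α = 0.05 → critical value z_{0.05} = 1.645.
Power = P(Z > 1.645 − δ) = Φ(-0.130) = 0.4484.
Type II error: β = 1 − power = 1 − 0.4484 = 0.5516.

β ≈ 0.552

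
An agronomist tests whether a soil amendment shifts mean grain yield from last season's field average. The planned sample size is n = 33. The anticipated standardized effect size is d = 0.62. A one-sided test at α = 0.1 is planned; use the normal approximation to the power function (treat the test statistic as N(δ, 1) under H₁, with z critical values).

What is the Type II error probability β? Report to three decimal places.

Noncentrality parameter: δ = d·√n = 0.62 × √33 = 3.5616
Critical value for a one-sided test at α = 0.1: z_α = 1.282.
Power = Φ(δ − 1.282) = Φ(2.280) = 0.9887.
Type II error: β = 1 − power = 1 − 0.9887 = 0.0113.

β ≈ 0.011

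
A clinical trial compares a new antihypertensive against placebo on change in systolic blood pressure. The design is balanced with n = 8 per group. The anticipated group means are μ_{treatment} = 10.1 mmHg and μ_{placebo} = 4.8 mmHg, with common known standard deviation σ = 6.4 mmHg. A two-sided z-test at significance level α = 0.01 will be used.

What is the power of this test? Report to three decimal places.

Standardized effect: d = |μ_{treatment} − μ_{placebo}| / σ = |10.1 − 4.8| / 6.4 = 0.8281
Noncentrality parameter: δ = d·√(n/2) = 0.8281 × √(8/2) = 1.6562
Two-sided α = 0.01 → critical value z_{0.005} = 2.576.
Power = Φ(δ − 2.576) + Φ(−δ − 2.576) = Φ(-0.920) + Φ(-4.232) = 0.1789 + 0.0000 = 0.1789.

Power ≈ 0.179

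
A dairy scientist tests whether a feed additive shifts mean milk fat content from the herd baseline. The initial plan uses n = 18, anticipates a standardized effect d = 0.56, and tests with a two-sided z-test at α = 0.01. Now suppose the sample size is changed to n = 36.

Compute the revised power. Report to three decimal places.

With n = 36: δ = d·√n = 0.56 × √36 = 3.3600. Critical value z_{0.005} = 2.576.
Revised power = Φ(δ − 2.576) + Φ(−δ − 2.576) = Φ(0.784) + Φ(-5.936) = 0.7835 + 0.0000 = 0.7835.

Power ≈ 0.784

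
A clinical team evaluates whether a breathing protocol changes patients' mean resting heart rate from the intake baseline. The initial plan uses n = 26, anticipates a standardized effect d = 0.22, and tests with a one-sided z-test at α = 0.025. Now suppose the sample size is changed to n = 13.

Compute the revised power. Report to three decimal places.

Power ≈ 0.122

With n = 13: δ = d·√n = 0.22 × √13 = 0.7932. Critical value z_{0.025} = 1.960.
Revised power = P(Z > 1.960 − δ) = Φ(-1.167) = 0.1217.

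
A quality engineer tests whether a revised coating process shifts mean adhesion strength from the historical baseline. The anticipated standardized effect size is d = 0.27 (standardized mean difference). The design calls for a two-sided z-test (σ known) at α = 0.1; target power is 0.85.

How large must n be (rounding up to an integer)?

For power 0.85 need Φ(δ − z_{0.05}) = 0.85, so δ = z_{0.05} + z_{0.15} = 1.645 + 1.036 = 2.681.
(The Φ(−δ − z_{α/2}) term is vanishingly small for δ > 0 and is dropped in the standard sample-size formula.)
δ = d·√n ⇒ n = (δ/d)² = (2.681 / 0.27)² = 98.62.
Round up to the next whole unit.

n = 99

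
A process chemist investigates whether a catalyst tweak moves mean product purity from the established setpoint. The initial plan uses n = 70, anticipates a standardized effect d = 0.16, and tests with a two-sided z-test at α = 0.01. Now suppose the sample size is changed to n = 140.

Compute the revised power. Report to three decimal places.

Power ≈ 0.247

With n = 140: δ = d·√n = 0.16 × √140 = 1.8931. Critical value z_{0.005} = 2.576.
Revised power = Φ(δ − 2.576) + Φ(−δ − 2.576) = Φ(-0.683) + Φ(-4.469) = 0.2474 + 0.0000 = 0.2474.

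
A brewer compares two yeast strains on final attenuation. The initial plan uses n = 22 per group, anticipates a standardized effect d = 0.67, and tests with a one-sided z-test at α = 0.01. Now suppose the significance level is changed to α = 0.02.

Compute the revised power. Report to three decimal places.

Power ≈ 0.567

δ = d·√(n/2) = 0.67 × √(22/2) = 2.2221 (unchanged). New critical value: z_{0.02} = 2.054.
Revised power = P(Z > 2.054 − δ) = Φ(0.168) = 0.5669.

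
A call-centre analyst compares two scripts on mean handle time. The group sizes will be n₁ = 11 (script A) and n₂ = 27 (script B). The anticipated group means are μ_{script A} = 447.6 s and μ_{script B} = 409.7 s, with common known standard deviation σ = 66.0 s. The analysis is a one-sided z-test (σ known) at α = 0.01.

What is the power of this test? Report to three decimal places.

Power ≈ 0.235

Standardized effect: d = |μ_{script A} − μ_{script B}| / σ = |447.6 − 409.7| / 66.0 = 0.5742
Noncentrality parameter: δ = d / √(1/n₁ + 1/n₂) = 0.5742 / √(1/11 + 1/27) = 1.6054
One-sided α = 0.01 → critical value z_{0.01} = 2.326.
Power = Φ(δ − 2.326) = Φ(-0.721) = 0.2355.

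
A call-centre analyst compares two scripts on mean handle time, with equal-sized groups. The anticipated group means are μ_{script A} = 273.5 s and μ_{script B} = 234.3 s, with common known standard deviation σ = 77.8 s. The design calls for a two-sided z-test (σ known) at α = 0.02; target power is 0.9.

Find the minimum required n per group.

Standardized effect: d = |μ_{script A} − μ_{script B}| / σ = |273.5 − 234.3| / 77.8 = 0.5039
For power 0.9 need Φ(δ − z_{0.01}) = 0.9, so δ = z_{0.01} + z_{0.10} = 2.326 + 1.282 = 3.608.
(The Φ(−δ − z_{α/2}) term is vanishingly small for δ > 0 and is dropped in the standard sample-size formula.)
δ = d·√(n/2) ⇒ n = 2(δ/d)² = 2 × (3.608 / 0.5039)² = 102.55.
Round up to the next whole unit.

n = 103 per group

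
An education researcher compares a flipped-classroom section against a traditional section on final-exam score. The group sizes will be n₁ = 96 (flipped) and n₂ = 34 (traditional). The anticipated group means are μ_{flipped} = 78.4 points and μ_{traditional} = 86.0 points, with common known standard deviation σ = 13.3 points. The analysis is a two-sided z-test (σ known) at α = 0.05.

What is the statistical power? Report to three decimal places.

Power ≈ 0.817

Standardized effect: d = |μ_{flipped} − μ_{traditional}| / σ = |78.4 − 86.0| / 13.3 = 0.5714
Noncentrality parameter: δ = d / √(1/n₁ + 1/n₂) = 0.5714 / √(1/96 + 1/34) = 2.8633
Two-sided α = 0.05 → critical value z_{0.025} = 1.960.
Power = Φ(δ − 1.960) + Φ(−δ − 1.960) = Φ(0.903) + Φ(-4.823) = 0.8168 + 0.0000 = 0.8168.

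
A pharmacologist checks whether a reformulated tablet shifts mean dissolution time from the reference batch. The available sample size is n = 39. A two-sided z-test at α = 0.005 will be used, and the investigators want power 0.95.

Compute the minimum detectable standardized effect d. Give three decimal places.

Need Φ(δ − 2.807) = 0.95, so δ = 2.807 + 1.645 = 4.452.
(The second rejection-region term Φ(−δ − z_{α/2}) is negligible and dropped.)
δ = d·√n ⇒ d = δ/√n = 4.452/√39 = 0.7129.

d ≈ 0.713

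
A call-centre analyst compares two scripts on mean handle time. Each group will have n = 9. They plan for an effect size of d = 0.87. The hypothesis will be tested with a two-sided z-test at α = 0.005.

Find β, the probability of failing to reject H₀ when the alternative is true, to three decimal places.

β ≈ 0.832

Noncentrality parameter: δ = d·√(n/2) = 0.87 × √(9/2) = 1.8455
Critical value for a two-sided test at α = 0.005: z_{α/2} = 2.807.
Power = Φ(δ − 2.807) + Φ(−δ − 2.807) = Φ(-0.961) + Φ(-4.653) = 0.1682 + 0.0000 = 0.1682.
Type II error: β = 1 − power = 1 − 0.1682 = 0.8318.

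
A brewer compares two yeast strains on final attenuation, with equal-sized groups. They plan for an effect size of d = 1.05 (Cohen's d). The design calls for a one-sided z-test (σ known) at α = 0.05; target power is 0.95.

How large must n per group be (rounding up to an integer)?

n = 20 per group

Set Φ(δ − 1.645) = 0.95; then δ − 1.645 = Φ⁻¹(0.95) = 1.645, giving δ = 3.290.
δ = d·√(n/2) ⇒ n = 2(δ/d)² = 2 × (3.290 / 1.05)² = 19.63.
Rounding up, n = 20 per group.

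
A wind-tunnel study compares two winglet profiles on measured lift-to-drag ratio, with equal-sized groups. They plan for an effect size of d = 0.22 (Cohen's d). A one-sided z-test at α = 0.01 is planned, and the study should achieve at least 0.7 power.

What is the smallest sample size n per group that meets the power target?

For power 0.7 need Φ(δ − z_{0.01}) = 0.7, so δ = z_{0.01} + z_{0.30} = 2.326 + 0.524 = 2.851.
δ = d·√(n/2) ⇒ n = 2(δ/d)² = 2 × (2.851 / 0.22)² = 335.82.
Round up to the next whole unit.

n = 336 per group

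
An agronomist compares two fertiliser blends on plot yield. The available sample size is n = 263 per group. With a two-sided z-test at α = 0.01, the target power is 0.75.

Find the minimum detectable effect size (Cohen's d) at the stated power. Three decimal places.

Required noncentrality: δ = z_{0.005} + z_{0.25} = 2.576 + 0.674 = 3.250.
(The second rejection-region term Φ(−δ − z_{α/2}) is negligible and dropped.)
δ = d·√(n/2) ⇒ d = δ/√(n/2) = 3.250/√(263/2) = 0.2834.

d ≈ 0.283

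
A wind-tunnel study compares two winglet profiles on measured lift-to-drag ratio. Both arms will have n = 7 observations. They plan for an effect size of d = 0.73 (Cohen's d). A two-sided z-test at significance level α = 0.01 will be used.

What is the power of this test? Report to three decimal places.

Noncentrality parameter: δ = d·√(n/2) = 0.73 × √(7/2) = 1.3657
Critical value for a two-sided test at α = 0.01: z_{α/2} = 2.576.
Power = Φ(δ − 2.576) + Φ(−δ − 2.576) = Φ(-1.210) + Φ(-3.942) = 0.1131 + 0.0000 = 0.1132.

Power ≈ 0.113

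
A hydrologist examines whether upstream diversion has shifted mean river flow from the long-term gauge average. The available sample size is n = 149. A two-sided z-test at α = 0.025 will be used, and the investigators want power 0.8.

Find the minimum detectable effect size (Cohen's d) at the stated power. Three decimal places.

d ≈ 0.253

Need Φ(δ − 2.241) = 0.8, so δ = 2.241 + 0.842 = 3.083.
(The second rejection-region term Φ(−δ − z_{α/2}) is negligible and dropped.)
δ = d·√n ⇒ d = δ/√n = 3.083/√149 = 0.2526.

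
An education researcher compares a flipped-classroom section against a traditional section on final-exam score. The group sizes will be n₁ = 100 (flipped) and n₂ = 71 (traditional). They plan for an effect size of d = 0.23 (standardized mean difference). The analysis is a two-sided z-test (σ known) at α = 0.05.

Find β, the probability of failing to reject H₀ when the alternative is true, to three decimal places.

β ≈ 0.683

Noncentrality parameter: δ = d / √(1/n₁ + 1/n₂) = 0.23 / √(1/100 + 1/71) = 1.4820
Critical value for a two-sided test at α = 0.05: z_{α/2} = 1.960.
Power = Φ(δ − 1.960) + Φ(−δ − 1.960) = Φ(-0.478) + Φ(-3.442) = 0.3164 + 0.0003 = 0.3166.
Type II error: β = 1 − power = 1 − 0.3166 = 0.6834.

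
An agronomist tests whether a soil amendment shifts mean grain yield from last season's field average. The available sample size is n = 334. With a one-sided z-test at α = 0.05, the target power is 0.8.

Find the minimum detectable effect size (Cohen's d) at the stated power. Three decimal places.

d ≈ 0.136

Need Φ(δ − 1.645) = 0.8, so δ = 1.645 + 0.842 = 2.486.
δ = d·√n ⇒ d = δ/√n = 2.486/√334 = 0.1361.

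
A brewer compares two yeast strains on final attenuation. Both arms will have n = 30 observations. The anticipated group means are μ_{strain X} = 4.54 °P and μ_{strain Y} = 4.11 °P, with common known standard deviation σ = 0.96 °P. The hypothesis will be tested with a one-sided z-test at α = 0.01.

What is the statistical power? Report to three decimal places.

Standardized effect: d = |μ_{strain X} − μ_{strain Y}| / σ = |4.54 − 4.11| / 0.96 = 0.4479
Noncentrality parameter: δ = d·√(n/2) = 0.4479 × √(30/2) = 1.7348
Critical value for a one-sided test at α = 0.01: z_α = 2.326.
Power = P(Z > 2.326 − δ) = Φ(-0.592) = 0.2771.

Power ≈ 0.277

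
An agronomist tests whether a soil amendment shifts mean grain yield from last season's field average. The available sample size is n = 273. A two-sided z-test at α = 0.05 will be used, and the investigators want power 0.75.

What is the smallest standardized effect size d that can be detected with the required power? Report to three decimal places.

Need Φ(δ − 1.960) = 0.75, so δ = 1.960 + 0.674 = 2.634.
(Lower-tail contribution to power is negligible for δ > 0.)
δ = d·√n ⇒ d = δ/√n = 2.634/√273 = 0.1594.

d ≈ 0.159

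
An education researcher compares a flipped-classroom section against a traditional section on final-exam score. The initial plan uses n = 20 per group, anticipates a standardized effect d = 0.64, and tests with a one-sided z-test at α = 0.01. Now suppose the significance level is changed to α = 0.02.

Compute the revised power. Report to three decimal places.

δ = d·√(n/2) = 0.64 × √(20/2) = 2.0239 (unchanged). New critical value: z_{0.02} = 2.054.
Revised power = Φ(δ − 2.054) = Φ(-0.030) = 0.4881.

Power ≈ 0.488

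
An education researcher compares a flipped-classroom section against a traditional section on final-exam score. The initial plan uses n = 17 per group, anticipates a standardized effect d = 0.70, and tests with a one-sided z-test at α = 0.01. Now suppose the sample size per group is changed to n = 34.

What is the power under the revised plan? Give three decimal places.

Power ≈ 0.712

With n = 34 per group: δ = d·√(n/2) = 0.70 × √(34/2) = 2.8862. Critical value z_{0.01} = 2.326.
Revised power = P(Z > 2.326 − δ) = Φ(0.560) = 0.7122.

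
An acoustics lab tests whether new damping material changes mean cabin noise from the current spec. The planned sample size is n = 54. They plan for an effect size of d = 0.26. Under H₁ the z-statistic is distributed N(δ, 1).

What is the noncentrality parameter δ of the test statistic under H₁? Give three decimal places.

δ ≈ 1.911

The noncentrality parameter scales effect size by the design's sample-size factor: δ = d·√n = 0.26 × √54 = 1.9106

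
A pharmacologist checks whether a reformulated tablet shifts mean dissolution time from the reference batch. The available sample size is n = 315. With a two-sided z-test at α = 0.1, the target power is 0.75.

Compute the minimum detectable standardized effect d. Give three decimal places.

Required noncentrality: δ = z_{0.05} + z_{0.25} = 1.645 + 0.674 = 2.319.
(The second rejection-region term Φ(−δ − z_{α/2}) is negligible and dropped.)
δ = d·√n ⇒ d = δ/√n = 2.319/√315 = 0.1307.

d ≈ 0.131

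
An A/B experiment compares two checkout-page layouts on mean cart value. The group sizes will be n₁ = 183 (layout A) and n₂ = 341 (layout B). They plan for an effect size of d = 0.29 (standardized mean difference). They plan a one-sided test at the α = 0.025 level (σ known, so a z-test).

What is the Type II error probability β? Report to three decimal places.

Noncentrality parameter: λ = d / √(1/n₁ + 1/n₂) = 0.29 / √(1/183 + 1/341) = 3.1647
One-sided α = 0.025 → critical value z_{0.025} = 1.960.
Power = P(Z > 1.960 − λ) = Φ(1.205) = 0.8859.
Type II error: β = 1 − power = 1 − 0.8859 = 0.1141.

β ≈ 0.114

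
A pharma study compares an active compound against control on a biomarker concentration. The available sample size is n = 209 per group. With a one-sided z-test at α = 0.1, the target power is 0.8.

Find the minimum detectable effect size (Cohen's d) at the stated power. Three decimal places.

d ≈ 0.208

Required noncentrality: δ = z_{0.1} + z_{0.20} = 1.282 + 0.842 = 2.123.
δ = d·√(n/2) ⇒ d = δ/√(n/2) = 2.123/√(209/2) = 0.2077.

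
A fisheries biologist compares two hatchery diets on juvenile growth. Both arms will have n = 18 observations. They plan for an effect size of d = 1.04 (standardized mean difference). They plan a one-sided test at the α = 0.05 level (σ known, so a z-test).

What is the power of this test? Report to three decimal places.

Power ≈ 0.930

Noncentrality parameter: δ = d·√(n/2) = 1.04 × √(18/2) = 3.1200
One-sided α = 0.05 → critical value z_{0.05} = 1.645.
Power = P(Z > 1.645 − δ) = Φ(1.475) = 0.9299.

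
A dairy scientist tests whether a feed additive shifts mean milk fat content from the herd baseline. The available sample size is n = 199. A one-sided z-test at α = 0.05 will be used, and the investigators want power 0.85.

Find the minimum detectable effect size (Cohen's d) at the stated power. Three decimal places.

Need Φ(δ − 1.645) = 0.85, so δ = 1.645 + 1.036 = 2.681.
δ = d·√n ⇒ d = δ/√n = 2.681/√199 = 0.1901.

d ≈ 0.190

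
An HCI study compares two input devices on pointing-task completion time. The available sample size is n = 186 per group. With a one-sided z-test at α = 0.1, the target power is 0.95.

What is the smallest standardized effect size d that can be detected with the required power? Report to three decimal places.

Required noncentrality: δ = z_{0.1} + z_{0.05} = 1.282 + 1.645 = 2.926.
δ = d·√(n/2) ⇒ d = δ/√(n/2) = 2.926/√(186/2) = 0.3035.

d ≈ 0.303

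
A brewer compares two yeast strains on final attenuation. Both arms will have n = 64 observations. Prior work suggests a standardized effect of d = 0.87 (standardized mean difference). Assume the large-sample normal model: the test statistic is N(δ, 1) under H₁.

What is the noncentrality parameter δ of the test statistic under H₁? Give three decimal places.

The noncentrality parameter scales effect size by the design's sample-size factor: δ = d·√(n/2) = 0.87 × √(64/2) = 4.9215

δ ≈ 4.921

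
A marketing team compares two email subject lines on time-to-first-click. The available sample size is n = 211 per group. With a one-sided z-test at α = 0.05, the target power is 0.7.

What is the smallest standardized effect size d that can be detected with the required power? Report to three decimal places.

Need Φ(δ − 1.645) = 0.7, so δ = 1.645 + 0.524 = 2.169.
δ = d·√(n/2) ⇒ d = δ/√(n/2) = 2.169/√(211/2) = 0.2112.

d ≈ 0.211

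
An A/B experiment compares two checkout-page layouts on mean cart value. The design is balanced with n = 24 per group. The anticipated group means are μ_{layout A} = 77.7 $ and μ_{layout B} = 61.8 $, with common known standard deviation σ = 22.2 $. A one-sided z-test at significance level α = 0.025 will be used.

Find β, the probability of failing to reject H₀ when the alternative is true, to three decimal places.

Standardized effect: d = |μ_{layout A} − μ_{layout B}| / σ = |77.7 − 61.8| / 22.2 = 0.7162
Noncentrality parameter: δ = d·√(n/2) = 0.7162 × √(24/2) = 2.4810
Critical value for a one-sided test at α = 0.025: z_α = 1.960.
Power = Φ(δ − 1.960) = Φ(0.521) = 0.6988.
Type II error: β = 1 − power = 1 − 0.6988 = 0.3012.

β ≈ 0.301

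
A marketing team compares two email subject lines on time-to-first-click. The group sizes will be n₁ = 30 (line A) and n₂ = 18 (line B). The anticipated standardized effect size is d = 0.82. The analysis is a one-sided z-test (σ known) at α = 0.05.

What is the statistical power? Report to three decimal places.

Noncentrality parameter: δ = d / √(1/n₁ + 1/n₂) = 0.82 / √(1/30 + 1/18) = 2.7504
Critical value for a one-sided test at α = 0.05: z_α = 1.645.
Power = Φ(δ − 1.645) = Φ(1.106) = 0.8655.

Power ≈ 0.866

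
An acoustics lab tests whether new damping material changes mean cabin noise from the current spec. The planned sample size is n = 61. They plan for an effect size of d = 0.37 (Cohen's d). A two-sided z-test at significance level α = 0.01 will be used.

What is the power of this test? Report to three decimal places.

Power ≈ 0.623

Noncentrality parameter: δ = d·√n = 0.37 × √61 = 2.8898
Two-sided α = 0.01 → critical value z_{0.005} = 2.576.
Power = Φ(δ − 2.576) + Φ(−δ − 2.576) = Φ(0.314) + Φ(-5.466) = 0.6232 + 0.0000 = 0.6232.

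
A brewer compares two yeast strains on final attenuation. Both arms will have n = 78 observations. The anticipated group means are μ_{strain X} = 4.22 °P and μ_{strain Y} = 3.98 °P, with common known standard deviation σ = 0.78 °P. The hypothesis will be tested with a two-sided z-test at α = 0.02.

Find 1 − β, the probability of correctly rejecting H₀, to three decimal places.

Standardized effect: d = |μ_{strain X} − μ_{strain Y}| / σ = |4.22 − 3.98| / 0.78 = 0.3077
Noncentrality parameter: λ = d·√(n/2) = 0.3077 × √(78/2) = 1.9215
Two-sided α = 0.02 → critical value z_{0.01} = 2.326.
Power = Φ(λ − 2.326) + Φ(−λ − 2.326) = Φ(-0.405) + Φ(-4.248) = 0.3428 + 0.0000 = 0.3428.

Power ≈ 0.343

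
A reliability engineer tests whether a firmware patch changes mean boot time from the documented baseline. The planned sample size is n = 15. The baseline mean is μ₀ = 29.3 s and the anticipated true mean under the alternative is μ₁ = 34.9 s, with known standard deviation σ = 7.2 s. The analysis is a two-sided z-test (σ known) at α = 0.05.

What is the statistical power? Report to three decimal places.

Power ≈ 0.854

Standardized effect: d = |μ₁ − μ₀| / σ = |34.9 − 29.3| / 7.2 = 0.7778
Noncentrality parameter: δ = d·√n = 0.7778 × √15 = 3.0123
Critical value for a two-sided test at α = 0.05: z_{α/2} = 1.960.
Power = Φ(δ − 1.960) + Φ(−δ − 1.960) = Φ(1.052) + Φ(-4.972) = 0.8537 + 0.0000 = 0.8537.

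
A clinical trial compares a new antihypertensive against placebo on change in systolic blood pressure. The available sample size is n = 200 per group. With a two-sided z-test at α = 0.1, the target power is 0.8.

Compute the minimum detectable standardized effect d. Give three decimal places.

d ≈ 0.249

Required noncentrality: δ = z_{0.05} + z_{0.20} = 1.645 + 0.842 = 2.486.
(Lower-tail contribution to power is negligible for δ > 0.)
δ = d·√(n/2) ⇒ d = δ/√(n/2) = 2.486/√(200/2) = 0.2486.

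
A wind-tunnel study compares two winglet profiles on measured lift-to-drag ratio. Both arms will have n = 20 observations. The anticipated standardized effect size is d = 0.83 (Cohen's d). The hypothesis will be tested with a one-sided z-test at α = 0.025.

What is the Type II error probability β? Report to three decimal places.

β ≈ 0.253

Noncentrality parameter: δ = d·√(n/2) = 0.83 × √(20/2) = 2.6247
One-sided α = 0.025 → critical value z_{0.025} = 1.960.
Power = Φ(δ − 1.960) = Φ(0.665) = 0.7469.
Type II error: β = 1 − power = 1 − 0.7469 = 0.2531.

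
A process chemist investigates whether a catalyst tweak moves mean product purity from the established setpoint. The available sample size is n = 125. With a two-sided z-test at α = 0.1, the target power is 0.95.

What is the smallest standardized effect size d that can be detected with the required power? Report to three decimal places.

Required noncentrality: δ = z_{0.05} + z_{0.05} = 1.645 + 1.645 = 3.290.
(The second rejection-region term Φ(−δ − z_{α/2}) is negligible and dropped.)
δ = d·√n ⇒ d = δ/√n = 3.290/√125 = 0.2942.

d ≈ 0.294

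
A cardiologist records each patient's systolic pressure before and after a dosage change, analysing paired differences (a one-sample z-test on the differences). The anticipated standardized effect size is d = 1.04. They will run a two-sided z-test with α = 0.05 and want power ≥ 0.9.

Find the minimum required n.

n = 10

Set Φ(δ − 1.960) = 0.9; then δ − 1.960 = Φ⁻¹(0.9) = 1.282, giving δ = 3.242.
(The Φ(−δ − z_{α/2}) term is vanishingly small for δ > 0 and is dropped in the standard sample-size formula.)
δ = d·√n ⇒ n = (δ/d)² = (3.242 / 1.04)² = 9.71.
Round up to the next whole unit.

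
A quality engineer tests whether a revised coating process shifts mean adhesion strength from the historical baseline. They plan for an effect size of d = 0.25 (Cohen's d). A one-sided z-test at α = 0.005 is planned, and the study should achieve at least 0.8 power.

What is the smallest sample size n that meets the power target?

Set Φ(δ − 2.576) = 0.8; then δ − 2.576 = Φ⁻¹(0.8) = 0.842, giving δ = 3.417.
δ = d·√n ⇒ n = (δ/d)² = (3.417 / 0.25)² = 186.86.
Round up to the next whole unit.

n = 187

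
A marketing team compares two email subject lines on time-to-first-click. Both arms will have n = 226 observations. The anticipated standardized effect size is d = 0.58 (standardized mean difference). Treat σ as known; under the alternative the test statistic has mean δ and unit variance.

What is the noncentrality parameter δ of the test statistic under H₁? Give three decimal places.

δ ≈ 6.165

The noncentrality parameter scales effect size by the design's sample-size factor: δ = d·√(n/2) = 0.58 × √(226/2) = 6.1655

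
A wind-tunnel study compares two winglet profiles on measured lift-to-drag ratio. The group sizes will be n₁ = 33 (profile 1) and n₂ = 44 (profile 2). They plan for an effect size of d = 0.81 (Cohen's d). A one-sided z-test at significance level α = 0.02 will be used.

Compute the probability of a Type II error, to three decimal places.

Noncentrality parameter: λ = d / √(1/n₁ + 1/n₂) = 0.81 / √(1/33 + 1/44) = 3.5174
Critical value for a one-sided test at α = 0.02: z_α = 2.054.
Power = Φ(λ − 2.054) = Φ(1.464) = 0.9284.
Type II error: β = 1 − power = 1 − 0.9284 = 0.0716.

β ≈ 0.072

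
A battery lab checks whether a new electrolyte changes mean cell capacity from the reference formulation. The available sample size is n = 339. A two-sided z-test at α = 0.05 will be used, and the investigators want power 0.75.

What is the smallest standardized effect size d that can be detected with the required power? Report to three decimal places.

d ≈ 0.143

Need Φ(δ − 1.960) = 0.75, so δ = 1.960 + 0.674 = 2.634.
(Lower-tail contribution to power is negligible for δ > 0.)
δ = d·√n ⇒ d = δ/√n = 2.634/√339 = 0.1431.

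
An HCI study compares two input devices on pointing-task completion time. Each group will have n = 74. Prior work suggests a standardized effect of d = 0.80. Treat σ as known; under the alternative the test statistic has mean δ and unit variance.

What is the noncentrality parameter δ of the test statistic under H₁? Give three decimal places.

δ ≈ 4.866

δ = d·√(n/2) = 0.80 × √(74/2) = 4.8662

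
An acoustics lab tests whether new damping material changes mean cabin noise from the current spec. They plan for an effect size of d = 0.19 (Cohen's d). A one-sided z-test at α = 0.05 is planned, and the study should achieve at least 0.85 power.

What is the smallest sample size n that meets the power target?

For power 0.85 need Φ(δ − z_{0.05}) = 0.85, so δ = z_{0.05} + z_{0.15} = 1.645 + 1.036 = 2.681.
δ = d·√n ⇒ n = (δ/d)² = (2.681 / 0.19)² = 199.15.
Rounding up, n = 200.

n = 200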